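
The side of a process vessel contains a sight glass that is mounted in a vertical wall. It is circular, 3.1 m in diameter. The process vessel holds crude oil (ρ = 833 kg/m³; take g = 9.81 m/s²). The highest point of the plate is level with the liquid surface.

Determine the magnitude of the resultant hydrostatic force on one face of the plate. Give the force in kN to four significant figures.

F ≈ 95.60 kN

γ = ρg = 833 × 9.81 / 1000 = 8.17173 kN/m³.
The centroid is at the centre, 1.55 m below the top of the plate, so the centroid depth is h_c = 1.55 m.
A = π(1.55)² = 7.54768 m².
Resultant F = γ·h_c·A = 8.17173 × 1.55 × 7.54768 = 95.6003 kN.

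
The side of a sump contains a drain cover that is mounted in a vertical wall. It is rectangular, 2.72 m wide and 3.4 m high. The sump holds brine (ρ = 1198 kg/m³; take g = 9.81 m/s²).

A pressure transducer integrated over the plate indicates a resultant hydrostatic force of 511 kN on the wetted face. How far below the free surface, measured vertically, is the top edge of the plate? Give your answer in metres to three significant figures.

d_top ≈ 3.00 m

γ = ρg = 1198 × 9.81 / 1000 = 11.75238 kN/m³.
A = 2.72 × 3.4 = 9.248 m².
From F = γ·h_c·A, the centroid depth is h_c = 511/(11.75238 × 9.248) = 4.70162 m.
The centroid lies 3.4/2 = 1.7 m below the top edge, so the top edge sits at h_top = 4.70162 − 1.7 = 3.00162 m below the surface.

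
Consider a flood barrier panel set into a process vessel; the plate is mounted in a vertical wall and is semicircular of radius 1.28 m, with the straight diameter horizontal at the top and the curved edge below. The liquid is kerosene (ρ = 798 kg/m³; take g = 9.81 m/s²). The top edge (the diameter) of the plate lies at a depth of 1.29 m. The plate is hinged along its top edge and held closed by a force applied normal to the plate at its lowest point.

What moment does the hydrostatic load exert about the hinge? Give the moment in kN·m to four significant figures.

γ = ρg = 798 × 9.81 / 1000 = 7.82838 kN/m³.
The centroid of a semicircle lies 4r/(3π) = 0.543249 m from the diameter, here below the top edge, so the centroid depth is h_c = 1.29 + 0.543249 = 1.83325 m.
A = πr²/2 = π × 1.28²/2 = 2.57359 m².
Resultant F = γ·h_c·A = 7.82838 × 1.83325 × 2.57359 = 36.9346 kN.
I_c = (π/8 − 8/(9π))·r⁴ = 0.109757 × 1.28⁴ = 0.294627 m⁴.
Centre of pressure: y_p = y_c + I_c/(y_c·A) = 1.83325 + 0.294627/(1.83325 × 2.57359) = 1.83325 + 0.062447 = 1.8957 m along the plane.
The resultant acts 0.543249 + 0.062447 = 0.605696 m (along the plate) below the hinge at the top edge, so the moment about the hinge is M = F × 0.605696 = 36.9346 × 0.605696 = 22.3711 kN·m.

M ≈ 22.37 kN·m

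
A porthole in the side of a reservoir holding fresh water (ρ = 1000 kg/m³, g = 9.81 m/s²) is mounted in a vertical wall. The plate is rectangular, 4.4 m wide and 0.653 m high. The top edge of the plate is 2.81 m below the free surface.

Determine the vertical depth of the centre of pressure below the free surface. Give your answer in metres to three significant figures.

h_p = 3.15 m

γ = ρg = 1000 × 9.81 = 9810 N/m³ = 9.81 kN/m³.
The centroid lies 0.653/2 = 0.3265 m below the top edge, so the centroid depth is h_c = 2.81 + 0.3265 = 3.1365 m.
A = 4.4 × 0.653 = 2.8732 m².
Resultant F = γ·h_c·A = 9.81 × 3.1365 × 2.8732 = 88.4057 kN.
I_c = b·h³/12 = 4.4 × 0.653³/12 = 0.102097 m⁴.
Centre of pressure: y_p = y_c + I_c/(y_c·A) = 3.1365 + 0.102097/(3.1365 × 2.8732) = 3.1365 + 0.0113293 = 3.14783 m along the plane.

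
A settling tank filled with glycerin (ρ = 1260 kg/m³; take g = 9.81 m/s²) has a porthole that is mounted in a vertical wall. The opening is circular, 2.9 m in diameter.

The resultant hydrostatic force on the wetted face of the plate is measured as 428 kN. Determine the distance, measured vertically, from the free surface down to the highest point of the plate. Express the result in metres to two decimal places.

d_top ≈ 3.79 m

γ = ρg = 1260 × 9.81 / 1000 = 12.3606 kN/m³.
A = π(1.45)² = 6.6052 m².
From F = γ·h_c·A, the centroid depth is h_c = 428/(12.3606 × 6.6052) = 5.24226 m.
The centroid is at the centre, 1.45 m below the top of the plate, so the highest point sits at h_top = 5.24226 − 1.45 = 3.79226 m below the surface.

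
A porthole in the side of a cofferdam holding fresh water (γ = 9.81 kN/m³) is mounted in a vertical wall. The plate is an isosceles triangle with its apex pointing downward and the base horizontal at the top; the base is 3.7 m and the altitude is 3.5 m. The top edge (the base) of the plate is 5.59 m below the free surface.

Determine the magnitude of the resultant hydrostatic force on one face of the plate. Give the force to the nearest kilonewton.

γ = 9.81 kN/m³.
With the apex down, the centroid sits h/3 = 3.5/3 = 1.16667 m below the base (the top edge), so the centroid depth is h_c = 5.59 + 1.16667 = 6.75667 m.
A = ½ × 3.7 × 3.5 = 6.475 m².
Resultant F = γ·h_c·A = 9.81 × 6.75667 × 6.475 = 429.182 kN.

F ≈ 429 kN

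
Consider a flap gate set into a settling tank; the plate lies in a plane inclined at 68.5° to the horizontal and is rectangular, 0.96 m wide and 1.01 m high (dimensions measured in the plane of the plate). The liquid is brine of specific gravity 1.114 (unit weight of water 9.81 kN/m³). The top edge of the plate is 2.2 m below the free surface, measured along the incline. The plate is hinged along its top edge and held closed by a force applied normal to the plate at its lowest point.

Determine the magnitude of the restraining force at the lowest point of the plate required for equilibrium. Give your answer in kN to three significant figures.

γ = 1.114 × 9.81 = 10.92834 kN/m³.
Let θ = 68.5° be the plate's angle to the horizontal; measure y along the incline from where the plane meets the free surface. Vertical depth h = y·sinθ with sinθ = 0.930418.
The centroid lies 1.01/2 = 0.505 m below the top edge, so y_c = 2.2 + 0.505 = 2.705 m and h_c = 2.705 × 0.930418 = 2.51678 m.
A = 0.96 × 1.01 = 0.9696 m².
Resultant F = γ·h_c·A = 10.92834 × 2.51678 × 0.9696 = 26.6681 kN.
I_c = b·h³/12 = 0.96 × 1.01³/12 = 0.0824241 m⁴.
Centre of pressure: y_p = y_c + I_c/(y_c·A) = 2.705 + 0.0824241/(2.705 × 0.9696) = 2.705 + 0.0314264 = 2.73643 m along the plane.
The resultant acts 0.505 + 0.0314264 = 0.536426 m (along the plate) below the hinge at the top edge, so the moment about the hinge is M = F × 0.536426 = 26.6681 × 0.536426 = 14.3055 kN·m.
A normal force at the bottom, 1.01 m from the hinge, must supply this moment: P = 14.3055/1.01 = 14.1639 kN.

P ≈ 14.2 kN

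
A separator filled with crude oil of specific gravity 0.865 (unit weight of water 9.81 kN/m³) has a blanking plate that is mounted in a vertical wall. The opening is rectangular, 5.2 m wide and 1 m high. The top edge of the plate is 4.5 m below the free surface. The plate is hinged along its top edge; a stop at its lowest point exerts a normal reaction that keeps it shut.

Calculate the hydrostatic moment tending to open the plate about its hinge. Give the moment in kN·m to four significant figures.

M ≈ 114.0 kN·m

γ = 0.865 × 9.81 = 8.48565 kN/m³.
The centroid lies 1/2 = 0.5 m below the top edge, so the centroid depth is h_c = 4.5 + 0.5 = 5 m.
A = 5.2 × 1 = 5.2 m².
Resultant F = γ·h_c·A = 8.48565 × 5 × 5.2 = 220.627 kN.
I_c = b·h³/12 = 5.2 × 1³/12 = 0.433333 m⁴.
Centre of pressure: y_p = y_c + I_c/(y_c·A) = 5 + 0.433333/(5 × 5.2) = 5 + 0.0166667 = 5.01667 m along the plane.
The resultant acts 0.5 + 0.0166667 = 0.516667 m (along the plate) below the hinge at the top edge, so the moment about the hinge is M = F × 0.516667 = 220.627 × 0.516667 = 113.991 kN·m.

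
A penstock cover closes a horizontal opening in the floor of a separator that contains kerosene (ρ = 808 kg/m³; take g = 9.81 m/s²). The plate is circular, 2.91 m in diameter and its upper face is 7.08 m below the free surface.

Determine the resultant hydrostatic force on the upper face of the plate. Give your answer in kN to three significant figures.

F ≈ 373 kN

γ = ρg = 808 × 9.81 / 1000 = 7.92648 kN/m³.
The plate is horizontal, so pressure is uniform at p = γ·h = 7.92648 × 7.08 = 56.1195 kN/m².
A = π(1.455)² = 6.65083 m².
F = p·A = 56.1195 × 6.65083 = 373.241 kN.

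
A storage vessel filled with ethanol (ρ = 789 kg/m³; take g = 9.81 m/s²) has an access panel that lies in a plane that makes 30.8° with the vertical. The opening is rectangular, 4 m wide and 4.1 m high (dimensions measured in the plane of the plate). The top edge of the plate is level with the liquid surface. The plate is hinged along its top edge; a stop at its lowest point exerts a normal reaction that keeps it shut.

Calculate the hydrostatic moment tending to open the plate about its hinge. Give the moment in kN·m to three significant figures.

M ≈ 611 kN·m

γ = ρg = 789 × 9.81 / 1000 = 7.74009 kN/m³.
The plate makes 30.8° with the vertical, i.e. θ = 90° − 30.8° = 59.2° to the horizontal. Measuring y along the incline from the free-surface line, vertical depth h = y·sinθ with sinθ = 0.858960.
The centroid lies 4.1/2 = 2.05 m below the top edge, so y_c = 2.05 m and h_c = 2.05 × 0.858960 = 1.76087 m.
A = 4 × 4.1 = 16.4 m².
Resultant F = γ·h_c·A = 7.74009 × 1.76087 × 16.4 = 223.52 kN.
I_c = b·h³/12 = 4 × 4.1³/12 = 22.9737 m⁴.
Centre of pressure: y_p = y_c + I_c/(y_c·A) = 2.05 + 22.9737/(2.05 × 16.4) = 2.05 + 0.683334 = 2.73333 m along the plane.
The resultant acts 2.05 + 0.683334 = 2.73333 m (along the plate) below the hinge at the top edge, so the moment about the hinge is M = F × 2.73333 = 223.52 × 2.73333 = 610.954 kN·m.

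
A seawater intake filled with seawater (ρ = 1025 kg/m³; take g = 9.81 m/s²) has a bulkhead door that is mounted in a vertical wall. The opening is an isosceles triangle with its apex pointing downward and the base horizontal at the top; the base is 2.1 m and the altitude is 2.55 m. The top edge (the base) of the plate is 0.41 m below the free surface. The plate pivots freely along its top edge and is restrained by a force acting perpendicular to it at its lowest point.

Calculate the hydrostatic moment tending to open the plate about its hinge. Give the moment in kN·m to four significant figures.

γ = ρg = 1025 × 9.81 / 1000 = 10.05525 kN/m³.
With the apex down, the centroid sits h/3 = 2.55/3 = 0.85 m below the base (the top edge), so the centroid depth is h_c = 0.41 + 0.85 = 1.26 m.
A = ½ × 2.1 × 2.55 = 2.6775 m².
Resultant F = γ·h_c·A = 10.05525 × 1.26 × 2.6775 = 33.9229 kN.
I_c = b·h³/36 = 2.1 × 2.55³/36 = 0.967247 m⁴.
Centre of pressure: y_p = y_c + I_c/(y_c·A) = 1.26 + 0.967247/(1.26 × 2.6775) = 1.26 + 0.286706 = 1.54671 m along the plane.
The resultant acts 0.85 + 0.286706 = 1.13671 m (along the plate) below the hinge at the top edge, so the moment about the hinge is M = F × 1.13671 = 33.9229 × 1.13671 = 38.5605 kN·m.

M ≈ 38.56 kN·m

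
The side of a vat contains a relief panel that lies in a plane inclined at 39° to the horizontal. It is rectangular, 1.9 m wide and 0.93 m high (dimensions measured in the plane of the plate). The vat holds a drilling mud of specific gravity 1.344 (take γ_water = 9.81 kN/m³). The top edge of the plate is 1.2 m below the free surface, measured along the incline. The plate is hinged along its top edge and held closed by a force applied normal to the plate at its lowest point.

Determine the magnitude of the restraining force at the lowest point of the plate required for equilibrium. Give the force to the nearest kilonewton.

P ≈ 13 kN

γ = 1.344 × 9.81 = 13.18464 kN/m³.
Let θ = 39° be the plate's angle to the horizontal; measure y along the incline from where the plane meets the free surface. Vertical depth h = y·sinθ with sinθ = 0.629320.
The centroid lies 0.93/2 = 0.465 m below the top edge, so y_c = 1.2 + 0.465 = 1.665 m and h_c = 1.665 × 0.629320 = 1.04782 m.
A = 1.9 × 0.93 = 1.767 m².
Resultant F = γ·h_c·A = 13.18464 × 1.04782 × 1.767 = 24.4113 kN.
I_c = b·h³/12 = 1.9 × 0.93³/12 = 0.127357 m⁴.
Centre of pressure: y_p = y_c + I_c/(y_c·A) = 1.665 + 0.127357/(1.665 × 1.767) = 1.665 + 0.0432884 = 1.70829 m along the plane.
The resultant acts 0.465 + 0.0432884 = 0.508288 m (along the plate) below the hinge at the top edge, so the moment about the hinge is M = F × 0.508288 = 24.4113 × 0.508288 = 12.408 kN·m.
A normal force at the bottom, 0.93 m from the hinge, must supply this moment: P = 12.408/0.93 = 13.3419 kN.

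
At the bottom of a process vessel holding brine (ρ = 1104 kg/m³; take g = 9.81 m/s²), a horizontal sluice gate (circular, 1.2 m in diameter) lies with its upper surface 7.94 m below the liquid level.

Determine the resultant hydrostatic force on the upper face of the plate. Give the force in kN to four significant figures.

γ = ρg = 1104 × 9.81 / 1000 = 10.83024 kN/m³.
The plate is horizontal, so pressure is uniform at p = γ·h = 10.83024 × 7.94 = 85.9921 kN/m².
A = π(0.6)² = 1.13097 m².
F = p·A = 85.9921 × 1.13097 = 97.2545 kN.

F ≈ 97.25 kN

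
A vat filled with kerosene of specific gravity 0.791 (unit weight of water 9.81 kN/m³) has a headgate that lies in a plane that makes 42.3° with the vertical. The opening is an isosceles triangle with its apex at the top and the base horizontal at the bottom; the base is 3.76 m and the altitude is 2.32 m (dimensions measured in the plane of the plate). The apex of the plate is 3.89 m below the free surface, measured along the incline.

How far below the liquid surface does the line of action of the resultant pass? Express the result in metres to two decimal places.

γ = 0.791 × 9.81 = 7.75971 kN/m³.
The plate makes 42.3° with the vertical, i.e. θ = 90° − 42.3° = 47.7° to the horizontal. Measuring y along the incline from the free-surface line, vertical depth h = y·sinθ with sinθ = 0.739631.
With the apex up, the centroid sits 2h/3 = 2 × 2.32/3 = 1.54667 m below the apex, so y_c = 3.89 + 1.54667 = 5.43667 m and h_c = 5.43667 × 0.739631 = 4.02113 m.
A = ½ × 3.76 × 2.32 = 4.3616 m².
Resultant F = γ·h_c·A = 7.75971 × 4.02113 × 4.3616 = 136.094 kN.
I_c = b·h³/36 = 3.76 × 2.32³/36 = 1.30422 m⁴.
Centre of pressure: y_p = y_c + I_c/(y_c·A) = 5.43667 + 1.30422/(5.43667 × 4.3616) = 5.43667 + 0.0550012 = 5.49167 m along the plane.
Vertically, h_p = y_p·sinθ = 5.49167 × 0.739631 = 4.06181 m.

h_p = 4.06 m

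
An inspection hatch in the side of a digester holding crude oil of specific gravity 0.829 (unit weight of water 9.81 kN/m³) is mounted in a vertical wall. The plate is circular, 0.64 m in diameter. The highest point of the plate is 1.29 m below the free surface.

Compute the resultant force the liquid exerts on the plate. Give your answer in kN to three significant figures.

F ≈ 4.21 kN

γ = 0.829 × 9.81 = 8.13249 kN/m³.
The centroid is at the centre, 0.32 m below the top of the plate, so the centroid depth is h_c = 1.29 + 0.32 = 1.61 m.
A = π(0.32)² = 0.321699 m².
Resultant F = γ·h_c·A = 8.13249 × 1.61 × 0.321699 = 4.2121 kN.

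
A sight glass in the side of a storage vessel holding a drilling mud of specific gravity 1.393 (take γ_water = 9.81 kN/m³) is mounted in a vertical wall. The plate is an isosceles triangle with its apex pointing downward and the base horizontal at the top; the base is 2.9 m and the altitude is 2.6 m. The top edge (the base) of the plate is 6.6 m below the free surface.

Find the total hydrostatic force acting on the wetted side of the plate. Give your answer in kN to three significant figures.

γ = 1.393 × 9.81 = 13.66533 kN/m³.
With the apex down, the centroid sits h/3 = 2.6/3 = 0.866667 m below the base (the top edge), so the centroid depth is h_c = 6.6 + 0.866667 = 7.46667 m.
A = ½ × 2.9 × 2.6 = 3.77 m².
Resultant F = γ·h_c·A = 13.66533 × 7.46667 × 3.77 = 384.67 kN.

F ≈ 385 kN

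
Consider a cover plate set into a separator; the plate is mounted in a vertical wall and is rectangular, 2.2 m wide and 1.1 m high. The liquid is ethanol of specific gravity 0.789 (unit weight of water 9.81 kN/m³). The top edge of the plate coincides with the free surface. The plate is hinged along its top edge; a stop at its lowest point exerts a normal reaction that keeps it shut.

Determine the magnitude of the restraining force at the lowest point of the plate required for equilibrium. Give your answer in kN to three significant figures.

P ≈ 6.87 kN

γ = 0.789 × 9.81 = 7.74009 kN/m³.
The centroid lies 1.1/2 = 0.55 m below the top edge, so the centroid depth is h_c = 0.55 m.
A = 2.2 × 1.1 = 2.42 m².
Resultant F = γ·h_c·A = 7.74009 × 0.55 × 2.42 = 10.3021 kN.
I_c = b·h³/12 = 2.2 × 1.1³/12 = 0.244017 m⁴.
Centre of pressure: y_p = y_c + I_c/(y_c·A) = 0.55 + 0.244017/(0.55 × 2.42) = 0.55 + 0.183334 = 0.733334 m along the plane.
The resultant acts 0.55 + 0.183334 = 0.733334 m (along the plate) below the hinge at the top edge, so the moment about the hinge is M = F × 0.733334 = 10.3021 × 0.733334 = 7.55488 kN·m.
A normal force at the bottom, 1.1 m from the hinge, must supply this moment: P = 7.55488/1.1 = 6.86807 kN.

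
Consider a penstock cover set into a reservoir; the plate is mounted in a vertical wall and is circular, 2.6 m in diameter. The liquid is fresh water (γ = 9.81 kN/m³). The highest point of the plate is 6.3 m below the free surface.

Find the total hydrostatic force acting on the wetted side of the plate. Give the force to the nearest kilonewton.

γ = 9.81 kN/m³.
The centroid is at the centre, 1.3 m below the top of the plate, so the centroid depth is h_c = 6.3 + 1.3 = 7.6 m.
A = π(1.3)² = 5.30929 m².
Resultant F = γ·h_c·A = 9.81 × 7.6 × 5.30929 = 395.839 kN.

F ≈ 396 kN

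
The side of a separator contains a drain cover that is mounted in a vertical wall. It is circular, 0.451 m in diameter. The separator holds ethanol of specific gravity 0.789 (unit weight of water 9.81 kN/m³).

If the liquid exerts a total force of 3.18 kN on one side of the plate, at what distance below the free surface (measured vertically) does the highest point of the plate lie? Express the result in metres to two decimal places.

γ = 0.789 × 9.81 = 7.74009 kN/m³.
A = π(0.2255)² = 0.159751 m².
From F = γ·h_c·A, the centroid depth is h_c = 3.18/(7.74009 × 0.159751) = 2.5718 m.
The centroid is at the centre, 0.2255 m below the top of the plate, so the highest point sits at h_top = 2.5718 − 0.2255 = 2.3463 m below the surface.

d_top ≈ 2.35 m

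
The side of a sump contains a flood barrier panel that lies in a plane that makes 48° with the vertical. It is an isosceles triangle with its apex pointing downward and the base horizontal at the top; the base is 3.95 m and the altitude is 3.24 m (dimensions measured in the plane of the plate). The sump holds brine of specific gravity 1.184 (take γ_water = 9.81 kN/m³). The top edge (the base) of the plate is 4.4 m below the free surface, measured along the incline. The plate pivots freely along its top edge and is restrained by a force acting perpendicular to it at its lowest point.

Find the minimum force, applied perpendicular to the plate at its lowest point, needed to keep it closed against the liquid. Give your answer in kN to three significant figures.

P ≈ 99.8 kN

γ = 1.184 × 9.81 = 11.61504 kN/m³.
The plate makes 48° with the vertical, i.e. θ = 90° − 48° = 42° to the horizontal. Measuring y along the incline from the free-surface line, vertical depth h = y·sinθ with sinθ = 0.669131.
With the apex down, the centroid sits h/3 = 3.24/3 = 1.08 m below the base (the top edge), so y_c = 4.4 + 1.08 = 5.48 m and h_c = 5.48 × 0.669131 = 3.66684 m.
A = ½ × 3.95 × 3.24 = 6.399 m².
Resultant F = γ·h_c·A = 11.61504 × 3.66684 × 6.399 = 272.537 kN.
I_c = b·h³/36 = 3.95 × 3.24³/36 = 3.7319 m⁴.
Centre of pressure: y_p = y_c + I_c/(y_c·A) = 5.48 + 3.7319/(5.48 × 6.399) = 5.48 + 0.106423 = 5.58642 m along the plane.
The resultant acts 1.08 + 0.106423 = 1.18642 m (along the plate) below the hinge at the top edge, so the moment about the hinge is M = F × 1.18642 = 272.537 × 1.18642 = 323.343 kN·m.
A normal force at the bottom, 3.24 m from the hinge, must supply this moment: P = 323.343/3.24 = 99.7972 kN.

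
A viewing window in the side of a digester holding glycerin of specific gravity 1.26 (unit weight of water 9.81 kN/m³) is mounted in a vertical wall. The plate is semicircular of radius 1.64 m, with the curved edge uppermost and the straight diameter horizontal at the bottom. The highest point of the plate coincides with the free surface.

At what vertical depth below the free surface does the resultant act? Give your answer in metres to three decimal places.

γ = 1.26 × 9.81 = 12.3606 kN/m³.
The centroid lies 4r/(3π) = 0.696038 m above the diameter, so r − 4r/(3π) = 1.64 − 0.696038 = 0.943962 m below the topmost point, so the centroid depth is h_c = 0.943962 m.
A = πr²/2 = π × 1.64²/2 = 4.22481 m².
Resultant F = γ·h_c·A = 12.3606 × 0.943962 × 4.22481 = 49.2948 kN.
I_c = (π/8 − 8/(9π))·r⁴ = 0.109757 × 1.64⁴ = 0.793976 m⁴.
Centre of pressure: y_p = y_c + I_c/(y_c·A) = 0.943962 + 0.793976/(0.943962 × 4.22481) = 0.943962 + 0.199088 = 1.14305 m along the plane.

h_p = 1.143 m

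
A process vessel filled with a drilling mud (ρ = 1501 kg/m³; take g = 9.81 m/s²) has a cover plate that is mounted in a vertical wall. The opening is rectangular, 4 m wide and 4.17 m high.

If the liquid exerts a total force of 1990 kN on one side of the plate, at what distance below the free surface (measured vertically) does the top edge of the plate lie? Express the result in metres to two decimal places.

γ = ρg = 1501 × 9.81 / 1000 = 14.72481 kN/m³.
A = 4 × 4.17 = 16.68 m².
From F = γ·h_c·A, the centroid depth is h_c = 1990/(14.72481 × 16.68) = 8.10228 m.
The centroid lies 4.17/2 = 2.085 m below the top edge, so the top edge sits at h_top = 8.10228 − 2.085 = 6.01728 m below the surface.

d_top ≈ 6.02 m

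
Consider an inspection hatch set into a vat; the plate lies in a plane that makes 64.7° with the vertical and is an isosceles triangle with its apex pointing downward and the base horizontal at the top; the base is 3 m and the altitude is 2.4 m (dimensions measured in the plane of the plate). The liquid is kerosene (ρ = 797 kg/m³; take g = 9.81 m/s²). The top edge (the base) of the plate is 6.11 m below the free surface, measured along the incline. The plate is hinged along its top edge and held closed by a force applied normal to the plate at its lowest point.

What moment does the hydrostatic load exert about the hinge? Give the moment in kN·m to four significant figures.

M ≈ 70.34 kN·m

γ = ρg = 797 × 9.81 / 1000 = 7.81857 kN/m³.
The plate makes 64.7° with the vertical, i.e. θ = 90° − 64.7° = 25.3° to the horizontal. Measuring y along the incline from the free-surface line, vertical depth h = y·sinθ with sinθ = 0.427358.
With the apex down, the centroid sits h/3 = 2.4/3 = 0.8 m below the base (the top edge), so y_c = 6.11 + 0.8 = 6.91 m and h_c = 6.91 × 0.427358 = 2.95304 m.
A = ½ × 3 × 2.4 = 3.6 m².
Resultant F = γ·h_c·A = 7.81857 × 2.95304 × 3.6 = 83.1188 kN.
I_c = b·h³/36 = 3 × 2.4³/36 = 1.152 m⁴.
Centre of pressure: y_p = y_c + I_c/(y_c·A) = 6.91 + 1.152/(6.91 × 3.6) = 6.91 + 0.0463097 = 6.95631 m along the plane.
The resultant acts 0.8 + 0.0463097 = 0.84631 m (along the plate) below the hinge at the top edge, so the moment about the hinge is M = F × 0.84631 = 83.1188 × 0.84631 = 70.3443 kN·m.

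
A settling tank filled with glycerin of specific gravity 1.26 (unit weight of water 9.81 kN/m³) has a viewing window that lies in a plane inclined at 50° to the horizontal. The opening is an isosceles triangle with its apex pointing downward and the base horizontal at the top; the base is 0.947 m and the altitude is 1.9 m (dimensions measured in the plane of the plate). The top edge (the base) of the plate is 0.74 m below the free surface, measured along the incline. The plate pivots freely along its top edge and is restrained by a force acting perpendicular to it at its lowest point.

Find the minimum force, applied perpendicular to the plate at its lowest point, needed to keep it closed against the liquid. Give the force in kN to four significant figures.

γ = 1.26 × 9.81 = 12.3606 kN/m³.
Let θ = 50° be the plate's angle to the horizontal; measure y along the incline from where the plane meets the free surface. Vertical depth h = y·sinθ with sinθ = 0.766044.
With the apex down, the centroid sits h/3 = 1.9/3 = 0.633333 m below the base (the top edge), so y_c = 0.74 + 0.633333 = 1.37333 m and h_c = 1.37333 × 0.766044 = 1.05203 m.
A = ½ × 0.947 × 1.9 = 0.89965 m².
Resultant F = γ·h_c·A = 12.3606 × 1.05203 × 0.89965 = 11.6988 kN.
I_c = b·h³/36 = 0.947 × 1.9³/36 = 0.18043 m⁴.
Centre of pressure: y_p = y_c + I_c/(y_c·A) = 1.37333 + 0.18043/(1.37333 × 0.89965) = 1.37333 + 0.146036 = 1.51937 m along the plane.
The resultant acts 0.633333 + 0.146036 = 0.779369 m (along the plate) below the hinge at the top edge, so the moment about the hinge is M = F × 0.779369 = 11.6988 × 0.779369 = 9.11768 kN·m.
A normal force at the bottom, 1.9 m from the hinge, must supply this moment: P = 9.11768/1.9 = 4.79878 kN.

P ≈ 4.799 kN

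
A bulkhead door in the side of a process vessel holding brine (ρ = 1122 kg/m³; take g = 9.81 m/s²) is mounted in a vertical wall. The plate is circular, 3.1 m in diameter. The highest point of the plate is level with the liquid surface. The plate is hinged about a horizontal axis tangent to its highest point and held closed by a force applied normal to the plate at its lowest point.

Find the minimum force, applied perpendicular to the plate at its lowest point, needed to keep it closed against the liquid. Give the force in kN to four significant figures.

P ≈ 80.48 kN

γ = ρg = 1122 × 9.81 / 1000 = 11.00682 kN/m³.
The centroid is at the centre, 1.55 m below the top of the plate, so the centroid depth is h_c = 1.55 m.
A = π(1.55)² = 7.54768 m².
Resultant F = γ·h_c·A = 11.00682 × 1.55 × 7.54768 = 128.768 kN.
I_c = πr⁴/4 = π × 1.55⁴/4 = 4.53332 m⁴.
Centre of pressure: y_p = y_c + I_c/(y_c·A) = 1.55 + 4.53332/(1.55 × 7.54768) = 1.55 + 0.3875 = 1.9375 m along the plane.
The resultant acts 1.55 + 0.3875 = 1.9375 m (along the plate) below the hinge at the top edge, so the moment about the hinge is M = F × 1.9375 = 128.768 × 1.9375 = 249.488 kN·m.
A normal force at the bottom, 3.1 m from the hinge, must supply this moment: P = 249.488/3.1 = 80.48 kN.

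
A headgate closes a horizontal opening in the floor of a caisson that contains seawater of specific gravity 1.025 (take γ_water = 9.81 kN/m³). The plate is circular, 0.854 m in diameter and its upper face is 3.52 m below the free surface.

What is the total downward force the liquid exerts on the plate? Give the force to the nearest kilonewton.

F ≈ 20 kN

γ = 1.025 × 9.81 = 10.05525 kN/m³.
The plate is horizontal, so pressure is uniform at p = γ·h = 10.05525 × 3.52 = 35.3945 kN/m².
A = π(0.427)² = 0.572803 m².
F = p·A = 35.3945 × 0.572803 = 20.2741 kN.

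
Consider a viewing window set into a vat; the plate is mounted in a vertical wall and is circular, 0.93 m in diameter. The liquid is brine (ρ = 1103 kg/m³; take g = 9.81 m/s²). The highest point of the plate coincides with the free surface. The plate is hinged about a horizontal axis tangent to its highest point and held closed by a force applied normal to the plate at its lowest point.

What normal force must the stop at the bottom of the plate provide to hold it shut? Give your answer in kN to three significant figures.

P ≈ 2.14 kN

γ = ρg = 1103 × 9.81 / 1000 = 10.82043 kN/m³.
The centroid is at the centre, 0.465 m below the top of the plate, so the centroid depth is h_c = 0.465 m.
A = π(0.465)² = 0.679291 m².
Resultant F = γ·h_c·A = 10.82043 × 0.465 × 0.679291 = 3.41785 kN.
I_c = πr⁴/4 = π × 0.465⁴/4 = 0.0367199 m⁴.
Centre of pressure: y_p = y_c + I_c/(y_c·A) = 0.465 + 0.0367199/(0.465 × 0.679291) = 0.465 + 0.11625 = 0.58125 m along the plane.
The resultant acts 0.465 + 0.11625 = 0.58125 m (along the plate) below the hinge at the top edge, so the moment about the hinge is M = F × 0.58125 = 3.41785 × 0.58125 = 1.98663 kN·m.
A normal force at the bottom, 0.93 m from the hinge, must supply this moment: P = 1.98663/0.93 = 2.13616 kN.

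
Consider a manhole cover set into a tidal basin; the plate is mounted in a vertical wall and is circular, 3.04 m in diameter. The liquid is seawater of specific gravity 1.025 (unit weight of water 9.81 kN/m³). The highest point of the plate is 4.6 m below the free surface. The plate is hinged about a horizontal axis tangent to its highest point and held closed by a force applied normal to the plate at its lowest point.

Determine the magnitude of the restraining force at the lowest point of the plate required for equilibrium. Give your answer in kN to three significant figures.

P ≈ 237 kN

γ = 1.025 × 9.81 = 10.05525 kN/m³.
The centroid is at the centre, 1.52 m below the top of the plate, so the centroid depth is h_c = 4.6 + 1.52 = 6.12 m.
A = π(1.52)² = 7.25834 m².
Resultant F = γ·h_c·A = 10.05525 × 6.12 × 7.25834 = 446.665 kN.
I_c = πr⁴/4 = π × 1.52⁴/4 = 4.19241 m⁴.
Centre of pressure: y_p = y_c + I_c/(y_c·A) = 6.12 + 4.19241/(6.12 × 7.25834) = 6.12 + 0.0943789 = 6.21438 m along the plane.
The resultant acts 1.52 + 0.0943789 = 1.61438 m (along the plate) below the hinge at the top edge, so the moment about the hinge is M = F × 1.61438 = 446.665 × 1.61438 = 721.087 kN·m.
A normal force at the bottom, 3.04 m from the hinge, must supply this moment: P = 721.087/3.04 = 237.2 kN.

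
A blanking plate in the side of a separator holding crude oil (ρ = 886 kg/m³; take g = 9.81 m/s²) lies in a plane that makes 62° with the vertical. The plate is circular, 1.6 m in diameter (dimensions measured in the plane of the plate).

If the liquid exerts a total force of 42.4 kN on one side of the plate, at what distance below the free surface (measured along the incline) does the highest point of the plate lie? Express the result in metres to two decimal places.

γ = ρg = 886 × 9.81 / 1000 = 8.69166 kN/m³.
A = π(0.8)² = 2.01062 m².
From F = γ·h_c·A, the centroid depth is h_c = 42.4/(8.69166 × 2.01062) = 2.42624 m.
The plate makes 62° with the vertical, i.e. θ = 90° − 62° = 28° to the horizontal. Measuring y along the incline from the free-surface line, vertical depth h = y·sinθ with sinθ = 0.469472.
Along the incline, y_c = h_c/sinθ = 2.42624/0.469472 = 5.16802 m.
The centroid is at the centre, 0.8 m below the top of the plate, so the highest point sits at y_top = 5.16802 − 0.8 = 4.36802 m along the incline.

y_top ≈ 4.37 m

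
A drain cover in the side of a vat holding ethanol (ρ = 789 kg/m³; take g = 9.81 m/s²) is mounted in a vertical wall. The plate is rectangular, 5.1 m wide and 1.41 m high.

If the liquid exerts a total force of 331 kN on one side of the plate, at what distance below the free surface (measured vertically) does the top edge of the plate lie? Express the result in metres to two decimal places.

γ = ρg = 789 × 9.81 / 1000 = 7.74009 kN/m³.
A = 5.1 × 1.41 = 7.191 m².
From F = γ·h_c·A, the centroid depth is h_c = 331/(7.74009 × 7.191) = 5.94693 m.
The centroid lies 1.41/2 = 0.705 m below the top edge, so the top edge sits at h_top = 5.94693 − 0.705 = 5.24193 m below the surface.

d_top ≈ 5.24 m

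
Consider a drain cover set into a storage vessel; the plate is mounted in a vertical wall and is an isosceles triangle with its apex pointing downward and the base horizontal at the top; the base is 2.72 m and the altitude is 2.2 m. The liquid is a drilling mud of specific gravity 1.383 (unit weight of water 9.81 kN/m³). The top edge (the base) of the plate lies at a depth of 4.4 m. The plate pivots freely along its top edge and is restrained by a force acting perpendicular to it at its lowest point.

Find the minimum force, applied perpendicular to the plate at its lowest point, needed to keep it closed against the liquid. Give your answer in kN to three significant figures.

P ≈ 74.4 kN

γ = 1.383 × 9.81 = 13.56723 kN/m³.
With the apex down, the centroid sits h/3 = 2.2/3 = 0.733333 m below the base (the top edge), so the centroid depth is h_c = 4.4 + 0.733333 = 5.13333 m.
A = ½ × 2.72 × 2.2 = 2.992 m².
Resultant F = γ·h_c·A = 13.56723 × 5.13333 × 2.992 = 208.378 kN.
I_c = b·h³/36 = 2.72 × 2.2³/36 = 0.804516 m⁴.
Centre of pressure: y_p = y_c + I_c/(y_c·A) = 5.13333 + 0.804516/(5.13333 × 2.992) = 5.13333 + 0.052381 = 5.18571 m along the plane.
The resultant acts 0.733333 + 0.052381 = 0.785714 m (along the plate) below the hinge at the top edge, so the moment about the hinge is M = F × 0.785714 = 208.378 × 0.785714 = 163.726 kN·m.
A normal force at the bottom, 2.2 m from the hinge, must supply this moment: P = 163.726/2.2 = 74.4209 kN.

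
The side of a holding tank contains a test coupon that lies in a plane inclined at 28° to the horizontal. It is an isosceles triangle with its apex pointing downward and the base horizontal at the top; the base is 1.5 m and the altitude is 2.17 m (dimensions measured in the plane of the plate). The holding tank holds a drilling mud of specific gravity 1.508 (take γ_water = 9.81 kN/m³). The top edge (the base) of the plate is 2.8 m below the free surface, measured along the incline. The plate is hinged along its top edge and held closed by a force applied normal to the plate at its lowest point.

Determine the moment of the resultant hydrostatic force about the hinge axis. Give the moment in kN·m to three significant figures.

γ = 1.508 × 9.81 = 14.79348 kN/m³.
Let θ = 28° be the plate's angle to the horizontal; measure y along the incline from where the plane meets the free surface. Vertical depth h = y·sinθ with sinθ = 0.469472.
With the apex down, the centroid sits h/3 = 2.17/3 = 0.723333 m below the base (the top edge), so y_c = 2.8 + 0.723333 = 3.52333 m and h_c = 3.52333 × 0.469472 = 1.6541 m.
A = ½ × 1.5 × 2.17 = 1.6275 m².
Resultant F = γ·h_c·A = 14.79348 × 1.6541 × 1.6275 = 39.8248 kN.
I_c = b·h³/36 = 1.5 × 2.17³/36 = 0.425763 m⁴.
Centre of pressure: y_p = y_c + I_c/(y_c·A) = 3.52333 + 0.425763/(3.52333 × 1.6275) = 3.52333 + 0.0742495 = 3.59758 m along the plane.
The resultant acts 0.723333 + 0.0742495 = 0.797582 m (along the plate) below the hinge at the top edge, so the moment about the hinge is M = F × 0.797582 = 39.8248 × 0.797582 = 31.7635 kN·m.

M ≈ 31.8 kN·m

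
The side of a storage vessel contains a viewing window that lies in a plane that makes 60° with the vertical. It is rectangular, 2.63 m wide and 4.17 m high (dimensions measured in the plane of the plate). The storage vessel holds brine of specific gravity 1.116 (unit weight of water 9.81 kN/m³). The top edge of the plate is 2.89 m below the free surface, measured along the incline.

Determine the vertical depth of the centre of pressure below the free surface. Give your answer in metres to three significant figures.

γ = 1.116 × 9.81 = 10.94796 kN/m³.
The plate makes 60° with the vertical, i.e. θ = 90° − 60° = 30° to the horizontal. Measuring y along the incline from the free-surface line, vertical depth h = y·sinθ with sinθ = 0.500000.
The centroid lies 4.17/2 = 2.085 m below the top edge, so y_c = 2.89 + 2.085 = 4.975 m and h_c = 4.975 × 0.500000 = 2.4875 m.
A = 2.63 × 4.17 = 10.9671 m².
Resultant F = γ·h_c·A = 10.94796 × 2.4875 × 10.9671 = 298.668 kN.
I_c = b·h³/12 = 2.63 × 4.17³/12 = 15.8922 m⁴.
Centre of pressure: y_p = y_c + I_c/(y_c·A) = 4.975 + 15.8922/(4.975 × 10.9671) = 4.975 + 0.291272 = 5.26627 m along the plane.
Vertically, h_p = y_p·sinθ = 5.26627 × 0.500000 = 2.63313 m.

h_p = 2.63 m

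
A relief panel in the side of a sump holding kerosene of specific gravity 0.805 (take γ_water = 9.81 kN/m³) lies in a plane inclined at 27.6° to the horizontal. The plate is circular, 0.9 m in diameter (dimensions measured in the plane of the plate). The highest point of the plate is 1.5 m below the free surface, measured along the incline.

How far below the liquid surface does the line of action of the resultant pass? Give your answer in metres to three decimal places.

h_p = 0.915 m

γ = 0.805 × 9.81 = 7.89705 kN/m³.
Let θ = 27.6° be the plate's angle to the horizontal; measure y along the incline from where the plane meets the free surface. Vertical depth h = y·sinθ with sinθ = 0.463296.
The centroid is at the centre, 0.45 m below the top of the plate, so y_c = 1.5 + 0.45 = 1.95 m and h_c = 1.95 × 0.463296 = 0.903427 m.
A = π(0.45)² = 0.636173 m².
Resultant F = γ·h_c·A = 7.89705 × 0.903427 × 0.636173 = 4.53872 kN.
I_c = πr⁴/4 = π × 0.45⁴/4 = 0.0322062 m⁴.
Centre of pressure: y_p = y_c + I_c/(y_c·A) = 1.95 + 0.0322062/(1.95 × 0.636173) = 1.95 + 0.0259615 = 1.97596 m along the plane.
Vertically, h_p = y_p·sinθ = 1.97596 × 0.463296 = 0.915454 m.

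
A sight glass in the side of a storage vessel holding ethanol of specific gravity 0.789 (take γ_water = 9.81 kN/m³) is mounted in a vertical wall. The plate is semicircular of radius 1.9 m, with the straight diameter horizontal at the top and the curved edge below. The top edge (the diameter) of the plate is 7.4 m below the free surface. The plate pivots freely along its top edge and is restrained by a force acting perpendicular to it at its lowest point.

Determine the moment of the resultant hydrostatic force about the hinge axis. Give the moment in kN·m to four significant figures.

M ≈ 301.5 kN·m

γ = 0.789 × 9.81 = 7.74009 kN/m³.
The centroid of a semicircle lies 4r/(3π) = 0.806385 m from the diameter, here below the top edge, so the centroid depth is h_c = 7.4 + 0.806385 = 8.20639 m.
A = πr²/2 = π × 1.9²/2 = 5.67057 m².
Resultant F = γ·h_c·A = 7.74009 × 8.20639 × 5.67057 = 360.184 kN.
I_c = (π/8 − 8/(9π))·r⁴ = 0.109757 × 1.9⁴ = 1.43036 m⁴.
Centre of pressure: y_p = y_c + I_c/(y_c·A) = 8.20639 + 1.43036/(8.20639 × 5.67057) = 8.20639 + 0.0307374 = 8.23713 m along the plane.
The resultant acts 0.806385 + 0.0307374 = 0.837122 m (along the plate) below the hinge at the top edge, so the moment about the hinge is M = F × 0.837122 = 360.184 × 0.837122 = 301.518 kN·m.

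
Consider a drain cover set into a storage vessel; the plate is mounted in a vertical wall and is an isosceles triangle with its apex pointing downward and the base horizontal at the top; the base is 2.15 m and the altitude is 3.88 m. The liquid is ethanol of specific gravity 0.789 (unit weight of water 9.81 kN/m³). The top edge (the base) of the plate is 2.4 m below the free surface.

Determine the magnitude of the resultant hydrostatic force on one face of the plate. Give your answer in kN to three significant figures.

F ≈ 119 kN

γ = 0.789 × 9.81 = 7.74009 kN/m³.
With the apex down, the centroid sits h/3 = 3.88/3 = 1.29333 m below the base (the top edge), so the centroid depth is h_c = 2.4 + 1.29333 = 3.69333 m.
A = ½ × 2.15 × 3.88 = 4.171 m².
Resultant F = γ·h_c·A = 7.74009 × 3.69333 × 4.171 = 119.235 kN.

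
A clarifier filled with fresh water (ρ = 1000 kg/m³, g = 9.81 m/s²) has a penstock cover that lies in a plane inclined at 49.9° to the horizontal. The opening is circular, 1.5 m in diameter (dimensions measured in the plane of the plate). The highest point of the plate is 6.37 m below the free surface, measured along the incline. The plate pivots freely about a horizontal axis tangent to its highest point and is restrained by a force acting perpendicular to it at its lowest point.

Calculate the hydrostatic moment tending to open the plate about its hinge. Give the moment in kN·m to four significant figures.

γ = ρg = 1000 × 9.81 = 9810 N/m³ = 9.81 kN/m³.
Let θ = 49.9° be the plate's angle to the horizontal; measure y along the incline from where the plane meets the free surface. Vertical depth h = y·sinθ with sinθ = 0.764921.
The centroid is at the centre, 0.75 m below the top of the plate, so y_c = 6.37 + 0.75 = 7.12 m and h_c = 7.12 × 0.764921 = 5.44624 m.
A = π(0.75)² = 1.76715 m².
Resultant F = γ·h_c·A = 9.81 × 5.44624 × 1.76715 = 94.4146 kN.
I_c = πr⁴/4 = π × 0.75⁴/4 = 0.248505 m⁴.
Centre of pressure: y_p = y_c + I_c/(y_c·A) = 7.12 + 0.248505/(7.12 × 1.76715) = 7.12 + 0.0197507 = 7.13975 m along the plane.
The resultant acts 0.75 + 0.0197507 = 0.769751 m (along the plate) below the hinge at the top edge, so the moment about the hinge is M = F × 0.769751 = 94.4146 × 0.769751 = 72.6757 kN·m.

M ≈ 72.68 kN·m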